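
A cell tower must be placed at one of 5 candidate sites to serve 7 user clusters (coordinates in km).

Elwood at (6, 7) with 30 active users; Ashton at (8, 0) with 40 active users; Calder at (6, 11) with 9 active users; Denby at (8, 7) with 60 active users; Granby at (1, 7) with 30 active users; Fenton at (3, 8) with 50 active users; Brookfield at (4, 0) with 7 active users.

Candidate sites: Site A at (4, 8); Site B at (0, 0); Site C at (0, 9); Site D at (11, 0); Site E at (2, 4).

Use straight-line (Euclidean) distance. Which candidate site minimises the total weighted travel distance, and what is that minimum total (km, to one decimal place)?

Total weighted distance at each candidate:
  Site A (4, 8): total = 905.6
  Site B (0, 0): total = 2014.5
  Site C (0, 9): total = 1517.2
  Site D (11, 0): total = 1924.6
  Site E (2, 4): total = 1245.8
Minimum is at Site A with total 905.6 km.

Site A, total 905.6 km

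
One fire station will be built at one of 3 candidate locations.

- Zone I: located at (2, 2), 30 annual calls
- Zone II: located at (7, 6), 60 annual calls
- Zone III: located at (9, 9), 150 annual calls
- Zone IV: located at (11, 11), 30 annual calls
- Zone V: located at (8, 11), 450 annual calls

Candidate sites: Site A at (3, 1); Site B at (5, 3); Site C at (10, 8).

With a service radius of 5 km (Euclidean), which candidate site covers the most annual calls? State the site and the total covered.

Coverage radius r = 5 km; a point is covered iff (Δx)²+(Δy)² ≤ 5² = 25.
  Site A (3, 1): covers {Zone I} → 30
  Site B (5, 3): covers {Zone I, Zone II} → 90
  Site C (10, 8): covers {Zone II, Zone III, Zone IV, Zone V} → 690
Maximum coverage at Site C: 690 annual calls.

Site C, covering 690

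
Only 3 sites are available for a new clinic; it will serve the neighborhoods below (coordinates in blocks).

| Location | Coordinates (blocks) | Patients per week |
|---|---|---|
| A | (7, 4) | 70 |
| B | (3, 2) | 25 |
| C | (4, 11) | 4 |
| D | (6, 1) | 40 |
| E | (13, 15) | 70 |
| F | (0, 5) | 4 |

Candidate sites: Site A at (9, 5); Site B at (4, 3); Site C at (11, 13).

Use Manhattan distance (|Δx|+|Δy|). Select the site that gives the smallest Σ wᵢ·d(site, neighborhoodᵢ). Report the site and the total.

Total weighted distance at each candidate:
  Site A (9, 5): total = 1775
  Site B (4, 3): total = 2016
  Site C (11, 13): total = 2457
Minimum is at Site A with total 1775 blocks.

Site A, total 1775 blocks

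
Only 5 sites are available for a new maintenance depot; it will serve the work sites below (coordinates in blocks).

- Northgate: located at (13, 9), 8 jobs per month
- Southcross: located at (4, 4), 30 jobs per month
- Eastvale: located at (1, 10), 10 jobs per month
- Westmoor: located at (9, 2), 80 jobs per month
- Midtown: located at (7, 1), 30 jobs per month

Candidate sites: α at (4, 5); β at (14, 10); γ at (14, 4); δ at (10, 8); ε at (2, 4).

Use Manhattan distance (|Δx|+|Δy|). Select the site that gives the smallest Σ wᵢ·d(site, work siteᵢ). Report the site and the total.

α, total 1064 blocks

Total weighted distance at each candidate:
  α (4, 5): total = 1064
  β (14, 10): total = 2146
  γ (14, 4): total = 1398
  δ (10, 8): total = 1302
  ε (2, 4): total = 1218
Minimum is at α with total 1064 blocks.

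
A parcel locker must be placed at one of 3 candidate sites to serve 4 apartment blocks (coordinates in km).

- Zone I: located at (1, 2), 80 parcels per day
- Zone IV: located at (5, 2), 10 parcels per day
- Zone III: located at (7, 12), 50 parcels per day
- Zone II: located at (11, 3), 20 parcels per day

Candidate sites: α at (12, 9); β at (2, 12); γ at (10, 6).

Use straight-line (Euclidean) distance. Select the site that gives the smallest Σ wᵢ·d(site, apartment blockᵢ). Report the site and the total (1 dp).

Total weighted distance at each candidate:
  α (12, 9): total = 1555.3
  β (2, 12): total = 1413.0
  γ (10, 6): total = 1250.6
Minimum is at γ with total 1250.6 km.

γ, total 1250.6 km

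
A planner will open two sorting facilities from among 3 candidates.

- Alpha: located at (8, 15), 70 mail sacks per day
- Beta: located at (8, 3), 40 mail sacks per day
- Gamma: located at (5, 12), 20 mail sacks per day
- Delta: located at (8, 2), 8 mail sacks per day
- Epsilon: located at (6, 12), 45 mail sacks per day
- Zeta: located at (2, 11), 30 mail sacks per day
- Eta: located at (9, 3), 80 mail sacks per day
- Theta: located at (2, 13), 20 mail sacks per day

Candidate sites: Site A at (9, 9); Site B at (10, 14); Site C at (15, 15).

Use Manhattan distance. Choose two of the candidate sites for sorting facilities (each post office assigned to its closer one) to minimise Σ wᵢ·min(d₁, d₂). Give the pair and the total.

{Site A, Site B}, total 1894

Evaluate every pair (each demand assigned to the nearer of the two):
  {Site A, Site B}: total = 1894
  {Site A, Site C}: total = 2214
  {Site B, Site C}: total = 2722
Best pair: {Site A, Site B} with total 1894.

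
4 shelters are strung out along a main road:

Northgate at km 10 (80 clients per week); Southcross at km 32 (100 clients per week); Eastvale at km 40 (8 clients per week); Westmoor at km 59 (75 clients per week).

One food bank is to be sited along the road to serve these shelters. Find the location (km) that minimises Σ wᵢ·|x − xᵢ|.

For a sum of weighted absolute distances on a line, the optimum is the weighted median (not the mean). Total weight W = 263; half-weight = 131.5.
Sort by position and accumulate weight:
  km 10 (Northgate, w=80) → cum 80
  km 32 (Southcross, w=100) → cum 180  ≥ 131.5 → median here
  km 40 (Eastvale, w=8) → cum 188
  km 59 (Westmoor, w=75) → cum 263
Optimal location: km 32.

x = 32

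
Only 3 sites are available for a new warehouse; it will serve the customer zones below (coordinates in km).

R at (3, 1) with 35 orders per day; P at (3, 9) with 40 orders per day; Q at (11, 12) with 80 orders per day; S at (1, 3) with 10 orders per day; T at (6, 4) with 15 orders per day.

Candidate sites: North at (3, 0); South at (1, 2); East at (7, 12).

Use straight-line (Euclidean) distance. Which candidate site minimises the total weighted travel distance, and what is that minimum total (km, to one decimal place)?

East, total 1158.8 km

Total weighted distance at each candidate:
  North (3, 0): total = 1659.8
  South (1, 2): total = 1591.6
  East (7, 12): total = 1158.8
Minimum is at East with total 1158.8 km.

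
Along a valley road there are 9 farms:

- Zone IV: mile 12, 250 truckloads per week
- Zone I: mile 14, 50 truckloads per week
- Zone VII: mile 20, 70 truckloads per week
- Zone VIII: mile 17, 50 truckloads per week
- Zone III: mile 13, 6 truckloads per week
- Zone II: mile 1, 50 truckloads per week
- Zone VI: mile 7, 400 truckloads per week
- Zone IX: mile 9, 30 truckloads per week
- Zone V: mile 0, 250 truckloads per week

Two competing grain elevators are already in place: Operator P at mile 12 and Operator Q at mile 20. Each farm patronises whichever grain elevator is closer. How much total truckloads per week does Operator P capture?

The indifferent point is the midpoint (12+20)/2 = 16; farms left of it (closer to Operator P at 12) go to Operator P, those right go to Operator Q.
  Zone V at 0 (w=250) → Operator P
  Zone II at 1 (w=50) → Operator P
  Zone VI at 7 (w=400) → Operator P
  Zone IX at 9 (w=30) → Operator P
  Zone IV at 12 (w=250) → Operator P
  Zone III at 13 (w=6) → Operator P
  Zone I at 14 (w=50) → Operator P
  Zone VIII at 17 (w=50) → Operator Q
  Zone VII at 20 (w=70) → Operator Q
Operator P captures 1036; Operator Q captures 120.

1036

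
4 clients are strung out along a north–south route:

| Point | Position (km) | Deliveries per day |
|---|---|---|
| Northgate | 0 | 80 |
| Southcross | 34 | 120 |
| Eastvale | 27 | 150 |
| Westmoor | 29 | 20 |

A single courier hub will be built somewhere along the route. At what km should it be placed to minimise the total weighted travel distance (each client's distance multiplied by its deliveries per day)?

x = 27

For a sum of weighted absolute distances on a line, the optimum is the weighted median (not the mean). Total weight W = 370; half-weight = 185.
Sort by position and accumulate weight:
  km 0 (Northgate, w=80) → cum 80
  km 27 (Eastvale, w=150) → cum 230  ≥ 185 → median here
  km 29 (Westmoor, w=20) → cum 250
  km 34 (Southcross, w=120) → cum 370
Optimal location: km 27.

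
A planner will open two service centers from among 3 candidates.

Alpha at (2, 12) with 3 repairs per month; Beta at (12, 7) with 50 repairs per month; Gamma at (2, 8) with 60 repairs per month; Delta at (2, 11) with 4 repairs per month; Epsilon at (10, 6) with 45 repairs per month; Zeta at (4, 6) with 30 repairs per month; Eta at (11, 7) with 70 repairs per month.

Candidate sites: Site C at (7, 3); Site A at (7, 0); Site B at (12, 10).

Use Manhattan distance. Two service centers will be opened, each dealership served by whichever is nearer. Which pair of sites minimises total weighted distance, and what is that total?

Evaluate every pair (each demand assigned to the nearer of the two):
  {Site C, Site B}: total = 1560
  {Site A, Site B}: total = 1770
  {Site C, Site A}: total = 2154
Best pair: {Site C, Site B} with total 1560.

{Site C, Site B}, total 1560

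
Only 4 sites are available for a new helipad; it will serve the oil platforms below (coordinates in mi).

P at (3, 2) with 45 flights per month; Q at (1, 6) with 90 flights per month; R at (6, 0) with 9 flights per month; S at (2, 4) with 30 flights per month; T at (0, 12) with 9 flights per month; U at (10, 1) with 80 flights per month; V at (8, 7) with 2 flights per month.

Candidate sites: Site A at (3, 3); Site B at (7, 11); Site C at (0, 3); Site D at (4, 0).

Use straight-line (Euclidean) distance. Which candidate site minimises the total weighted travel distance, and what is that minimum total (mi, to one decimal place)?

Site A, total 1130.7 mi

Total weighted distance at each candidate:
  Site A (3, 3): total = 1130.7
  Site B (7, 11): total = 2410.7
  Site C (0, 3): total = 1469.1
  Site D (4, 0): total = 1473.1
Minimum is at Site A with total 1130.7 mi.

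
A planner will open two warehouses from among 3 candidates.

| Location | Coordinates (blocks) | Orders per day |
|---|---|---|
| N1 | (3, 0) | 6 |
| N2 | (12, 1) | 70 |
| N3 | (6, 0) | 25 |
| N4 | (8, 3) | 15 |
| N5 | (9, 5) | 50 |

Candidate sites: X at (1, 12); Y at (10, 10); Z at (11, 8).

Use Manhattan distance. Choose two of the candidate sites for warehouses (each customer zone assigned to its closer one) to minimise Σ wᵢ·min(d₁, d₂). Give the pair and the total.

{X, Z}, total 1339

Evaluate every pair (each demand assigned to the nearer of the two):
  {X, Z}: total = 1339
  {Y, Z}: total = 1351
  {X, Y}: total = 1639
Best pair: {X, Z} with total 1339.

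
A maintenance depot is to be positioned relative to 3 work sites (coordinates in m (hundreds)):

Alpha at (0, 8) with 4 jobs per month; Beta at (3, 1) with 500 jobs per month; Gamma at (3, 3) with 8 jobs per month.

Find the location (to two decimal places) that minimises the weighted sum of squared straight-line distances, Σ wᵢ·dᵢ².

The minimiser of Σwᵢ‖p−pᵢ‖² is the weighted centroid p* = (Σwᵢpᵢ)/(Σwᵢ).
Σwᵢ = 512.
Σwᵢxᵢ = 4·0 + 500·3 + 8·3 = 1524.
Σwᵢyᵢ = 4·8 + 500·1 + 8·3 = 556.
x* = 1524/512 = 2.98, y* = 556/512 = 1.09.

(2.98, 1.09)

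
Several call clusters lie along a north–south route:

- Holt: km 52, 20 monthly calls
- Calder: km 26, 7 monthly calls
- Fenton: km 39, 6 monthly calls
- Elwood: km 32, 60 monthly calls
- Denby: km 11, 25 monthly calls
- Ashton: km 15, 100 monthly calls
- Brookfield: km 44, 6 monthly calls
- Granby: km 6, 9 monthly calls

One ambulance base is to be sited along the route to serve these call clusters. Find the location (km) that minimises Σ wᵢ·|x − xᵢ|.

x = 15

For a sum of weighted absolute distances on a line, the optimum is the weighted median (not the mean). Total weight W = 233; half-weight = 116.5.
Sort by position and accumulate weight:
  km 6 (Granby, w=9) → cum 9
  km 11 (Denby, w=25) → cum 34
  km 15 (Ashton, w=100) → cum 134  ≥ 116.5 → median here
  km 26 (Calder, w=7) → cum 141
  km 32 (Elwood, w=60) → cum 201
  km 39 (Fenton, w=6) → cum 207
  km 44 (Brookfield, w=6) → cum 213
  km 52 (Holt, w=20) → cum 233
Optimal location: km 15.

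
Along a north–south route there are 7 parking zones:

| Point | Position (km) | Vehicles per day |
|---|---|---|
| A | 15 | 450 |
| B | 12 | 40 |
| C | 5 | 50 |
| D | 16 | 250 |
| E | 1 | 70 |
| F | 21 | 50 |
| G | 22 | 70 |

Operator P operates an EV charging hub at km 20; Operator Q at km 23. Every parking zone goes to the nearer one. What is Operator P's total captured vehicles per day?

The indifferent point is the midpoint (20+23)/2 = 21.5; parking zones left of it (closer to Operator P at 20) go to Operator P, those right go to Operator Q.
  E at 1 (w=70) → Operator P
  C at 5 (w=50) → Operator P
  B at 12 (w=40) → Operator P
  A at 15 (w=450) → Operator P
  D at 16 (w=250) → Operator P
  F at 21 (w=50) → Operator P
  G at 22 (w=70) → Operator Q
Operator P captures 910; Operator Q captures 70.

910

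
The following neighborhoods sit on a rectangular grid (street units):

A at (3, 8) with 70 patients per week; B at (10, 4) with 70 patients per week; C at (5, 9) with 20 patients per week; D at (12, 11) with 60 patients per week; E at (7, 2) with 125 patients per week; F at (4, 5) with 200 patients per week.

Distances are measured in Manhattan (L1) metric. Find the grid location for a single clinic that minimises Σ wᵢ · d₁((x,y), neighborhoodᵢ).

Manhattan distance separates: Σwᵢ(|x−xᵢ|+|y−yᵢ|) = Σwᵢ|x−xᵢ| + Σwᵢ|y−yᵢ|, so x and y are optimised independently as 1-D weighted medians.
Total weight W = 545; half = 272.5.
x-coordinate, sorted with cumulative weight:
  x=3 (A, w=70) cum 70
  x=4 (F, w=200) cum 270
  x=5 (C, w=20) cum 290  ← median
  x=7 (E, w=125) cum 415
  x=10 (B, w=70) cum 485
  x=12 (D, w=60) cum 545
⇒ x* = 5
y-coordinate, sorted with cumulative weight:
  y=2 (E, w=125) cum 125
  y=4 (B, w=70) cum 195
  y=5 (F, w=200) cum 395  ← median
  y=8 (A, w=70) cum 465
  y=9 (C, w=20) cum 485
  y=11 (D, w=60) cum 545
⇒ y* = 5

(5, 5)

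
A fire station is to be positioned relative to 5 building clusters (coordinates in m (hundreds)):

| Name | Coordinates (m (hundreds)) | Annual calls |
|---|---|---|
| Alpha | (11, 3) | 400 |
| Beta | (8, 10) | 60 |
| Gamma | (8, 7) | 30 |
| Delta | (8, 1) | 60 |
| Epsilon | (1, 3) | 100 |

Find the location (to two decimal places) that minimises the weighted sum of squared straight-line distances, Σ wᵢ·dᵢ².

The minimiser of Σwᵢ‖p−pᵢ‖² is the weighted centroid p* = (Σwᵢpᵢ)/(Σwᵢ).
Σwᵢ = 650.
Σwᵢxᵢ = 400·11 + 60·8 + 30·8 + 60·8 + 100·1 = 5700.
Σwᵢyᵢ = 400·3 + 60·10 + 30·7 + 60·1 + 100·3 = 2370.
x* = 5700/650 = 8.77, y* = 2370/650 = 3.65.

(8.77, 3.65)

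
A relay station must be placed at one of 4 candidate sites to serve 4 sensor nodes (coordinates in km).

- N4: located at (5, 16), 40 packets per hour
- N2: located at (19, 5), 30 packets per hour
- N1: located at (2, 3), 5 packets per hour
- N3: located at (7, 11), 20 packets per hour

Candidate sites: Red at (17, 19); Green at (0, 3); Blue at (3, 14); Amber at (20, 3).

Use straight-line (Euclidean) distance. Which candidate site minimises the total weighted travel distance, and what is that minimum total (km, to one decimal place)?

Total weighted distance at each candidate:
  Red (17, 19): total = 1284.8
  Green (0, 3): total = 1352.9
  Blue (3, 14): total = 819.1
  Amber (20, 3): total = 1256.3
Minimum is at Blue with total 819.1 km.

Blue, total 819.1 km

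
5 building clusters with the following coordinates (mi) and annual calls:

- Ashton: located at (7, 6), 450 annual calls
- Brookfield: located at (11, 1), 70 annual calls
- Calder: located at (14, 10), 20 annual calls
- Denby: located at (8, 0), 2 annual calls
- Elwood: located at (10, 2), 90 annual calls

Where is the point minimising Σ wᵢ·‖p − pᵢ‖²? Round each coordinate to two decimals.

(8.09, 4.98)

The minimiser of Σwᵢ‖p−pᵢ‖² is the weighted centroid p* = (Σwᵢpᵢ)/(Σwᵢ).
Σwᵢ = 632.
Σwᵢxᵢ = 450·7 + 70·11 + 20·14 + 2·8 + 90·10 = 5116.
Σwᵢyᵢ = 450·6 + 70·1 + 20·10 + 2·0 + 90·2 = 3150.
x* = 5116/632 = 8.09, y* = 3150/632 = 4.98.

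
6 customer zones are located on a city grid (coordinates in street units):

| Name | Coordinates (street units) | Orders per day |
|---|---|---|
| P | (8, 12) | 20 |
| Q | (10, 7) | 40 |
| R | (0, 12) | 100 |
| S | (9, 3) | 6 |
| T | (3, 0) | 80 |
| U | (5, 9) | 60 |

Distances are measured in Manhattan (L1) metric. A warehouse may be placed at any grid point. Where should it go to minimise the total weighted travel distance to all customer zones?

(3, 9)

Manhattan distance separates: Σwᵢ(|x−xᵢ|+|y−yᵢ|) = Σwᵢ|x−xᵢ| + Σwᵢ|y−yᵢ|, so x and y are optimised independently as 1-D weighted medians.
Total weight W = 306; half = 153.
x-coordinate, sorted with cumulative weight:
  x=0 (R, w=100) cum 100
  x=3 (T, w=80) cum 180  ← median
  x=5 (U, w=60) cum 240
  x=8 (P, w=20) cum 260
  x=9 (S, w=6) cum 266
  x=10 (Q, w=40) cum 306
⇒ x* = 3
y-coordinate, sorted with cumulative weight:
  y=0 (T, w=80) cum 80
  y=3 (S, w=6) cum 86
  y=7 (Q, w=40) cum 126
  y=9 (U, w=60) cum 186  ← median
  y=12 (P, w=20) cum 206
  y=12 (R, w=100) cum 306
⇒ y* = 9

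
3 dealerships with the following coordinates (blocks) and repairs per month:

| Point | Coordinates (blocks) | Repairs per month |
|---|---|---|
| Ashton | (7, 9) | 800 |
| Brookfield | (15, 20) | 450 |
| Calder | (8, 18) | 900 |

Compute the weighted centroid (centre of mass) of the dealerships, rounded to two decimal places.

(9.09, 15.07)

The minimiser of Σwᵢ‖p−pᵢ‖² is the weighted centroid p* = (Σwᵢpᵢ)/(Σwᵢ).
Σwᵢ = 2150.
Σwᵢxᵢ = 800·7 + 450·15 + 900·8 = 19550.
Σwᵢyᵢ = 800·9 + 450·20 + 900·18 = 32400.
x* = 19550/2150 = 9.09, y* = 32400/2150 = 15.07.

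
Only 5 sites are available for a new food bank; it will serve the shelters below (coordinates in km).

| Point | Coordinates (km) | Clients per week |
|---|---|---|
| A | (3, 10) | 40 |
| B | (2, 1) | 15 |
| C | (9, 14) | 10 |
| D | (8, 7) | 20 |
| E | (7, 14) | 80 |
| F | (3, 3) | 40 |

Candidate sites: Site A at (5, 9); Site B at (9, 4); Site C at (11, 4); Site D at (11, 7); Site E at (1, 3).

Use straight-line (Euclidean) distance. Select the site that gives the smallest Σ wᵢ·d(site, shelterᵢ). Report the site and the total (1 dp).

Site A, total 1037.5 km

Total weighted distance at each candidate:
  Site A (5, 9): total = 1037.5
  Site B (9, 4): total = 1676.0
  Site C (11, 4): total = 1913.3
  Site D (11, 7): total = 1639.6
  Site E (1, 3): total = 1704.4
Minimum is at Site A with total 1037.5 km.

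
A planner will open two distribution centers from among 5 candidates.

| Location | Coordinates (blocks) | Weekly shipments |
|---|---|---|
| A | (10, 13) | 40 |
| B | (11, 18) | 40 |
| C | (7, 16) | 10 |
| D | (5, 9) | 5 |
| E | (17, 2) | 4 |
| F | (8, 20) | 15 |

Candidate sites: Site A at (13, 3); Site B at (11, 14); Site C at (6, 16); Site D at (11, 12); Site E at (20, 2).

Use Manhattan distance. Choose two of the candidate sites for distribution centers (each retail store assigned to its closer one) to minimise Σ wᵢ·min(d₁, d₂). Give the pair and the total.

{Site B, Site C}, total 452

Evaluate every pair (each demand assigned to the nearer of the two):
  {Site B, Site C}: total = 452
  {Site B, Site E}: total = 502
  {Site A, Site B}: total = 510
  {Site C, Site D}: total = 524
  {Site B, Site D}: total = 544
  {Site D, Site E}: total = 622
  {Site A, Site D}: total = 630
  {Site C, Site E}: total = 712
  {Site A, Site C}: total = 720
  {Site A, Site E}: total = 1802
Best pair: {Site B, Site C} with total 452.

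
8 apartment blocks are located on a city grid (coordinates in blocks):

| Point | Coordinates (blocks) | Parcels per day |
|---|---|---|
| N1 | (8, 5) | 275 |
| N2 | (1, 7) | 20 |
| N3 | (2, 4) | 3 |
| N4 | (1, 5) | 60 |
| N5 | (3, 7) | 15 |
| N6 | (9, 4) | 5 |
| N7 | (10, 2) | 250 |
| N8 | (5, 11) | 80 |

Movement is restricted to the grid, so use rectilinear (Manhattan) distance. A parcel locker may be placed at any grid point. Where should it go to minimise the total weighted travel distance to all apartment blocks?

(8, 5)

Manhattan distance separates: Σwᵢ(|x−xᵢ|+|y−yᵢ|) = Σwᵢ|x−xᵢ| + Σwᵢ|y−yᵢ|, so x and y are optimised independently as 1-D weighted medians.
Total weight W = 708; half = 354.
x-coordinate, sorted with cumulative weight:
  x=1 (N2, w=20) cum 20
  x=1 (N4, w=60) cum 80
  x=2 (N3, w=3) cum 83
  x=3 (N5, w=15) cum 98
  x=5 (N8, w=80) cum 178
  x=8 (N1, w=275) cum 453  ← median
  x=9 (N6, w=5) cum 458
  x=10 (N7, w=250) cum 708
⇒ x* = 8
y-coordinate, sorted with cumulative weight:
  y=2 (N7, w=250) cum 250
  y=4 (N3, w=3) cum 253
  y=4 (N6, w=5) cum 258
  y=5 (N1, w=275) cum 533  ← median
  y=5 (N4, w=60) cum 593
  y=7 (N2, w=20) cum 613
  y=7 (N5, w=15) cum 628
  y=11 (N8, w=80) cum 708
⇒ y* = 5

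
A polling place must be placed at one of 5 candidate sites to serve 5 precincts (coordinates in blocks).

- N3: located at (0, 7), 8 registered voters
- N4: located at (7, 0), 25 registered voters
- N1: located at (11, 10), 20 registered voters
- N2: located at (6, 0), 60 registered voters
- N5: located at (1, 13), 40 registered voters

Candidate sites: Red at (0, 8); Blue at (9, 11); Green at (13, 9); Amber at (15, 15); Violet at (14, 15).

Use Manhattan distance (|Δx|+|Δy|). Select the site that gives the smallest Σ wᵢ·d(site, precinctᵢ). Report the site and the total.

Total weighted distance at each candidate:
  Red (0, 8): total = 1723
  Blue (9, 11): total = 1729
  Green (13, 9): total = 2155
  Amber (15, 15): total = 3019
  Violet (14, 15): total = 2866
Minimum is at Red with total 1723 blocks.

Red, total 1723 blocks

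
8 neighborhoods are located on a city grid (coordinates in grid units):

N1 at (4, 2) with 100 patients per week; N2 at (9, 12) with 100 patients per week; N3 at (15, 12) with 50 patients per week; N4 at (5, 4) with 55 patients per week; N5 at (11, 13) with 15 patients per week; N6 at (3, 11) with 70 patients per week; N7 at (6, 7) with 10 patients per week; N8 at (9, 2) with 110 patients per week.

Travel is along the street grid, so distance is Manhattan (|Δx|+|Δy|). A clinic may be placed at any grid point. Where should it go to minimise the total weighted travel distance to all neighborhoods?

(9, 4)

Manhattan distance separates: Σwᵢ(|x−xᵢ|+|y−yᵢ|) = Σwᵢ|x−xᵢ| + Σwᵢ|y−yᵢ|, so x and y are optimised independently as 1-D weighted medians.
Total weight W = 510; half = 255.
x-coordinate, sorted with cumulative weight:
  x=3 (N6, w=70) cum 70
  x=4 (N1, w=100) cum 170
  x=5 (N4, w=55) cum 225
  x=6 (N7, w=10) cum 235
  x=9 (N2, w=100) cum 335  ← median
  x=9 (N8, w=110) cum 445
  x=11 (N5, w=15) cum 460
  x=15 (N3, w=50) cum 510
⇒ x* = 9
y-coordinate, sorted with cumulative weight:
  y=2 (N1, w=100) cum 100
  y=2 (N8, w=110) cum 210
  y=4 (N4, w=55) cum 265  ← median
  y=7 (N7, w=10) cum 275
  y=11 (N6, w=70) cum 345
  y=12 (N2, w=100) cum 445
  y=12 (N3, w=50) cum 495
  y=13 (N5, w=15) cum 510
⇒ y* = 4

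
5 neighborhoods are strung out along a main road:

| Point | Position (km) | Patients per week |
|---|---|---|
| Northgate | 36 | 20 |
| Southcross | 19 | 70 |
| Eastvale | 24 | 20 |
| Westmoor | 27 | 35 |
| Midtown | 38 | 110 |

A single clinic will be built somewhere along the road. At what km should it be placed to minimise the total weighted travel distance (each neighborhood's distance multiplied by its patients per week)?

x = 36

For a sum of weighted absolute distances on a line, the optimum is the weighted median (not the mean). Total weight W = 255; half-weight = 127.5.
Sort by position and accumulate weight:
  km 19 (Southcross, w=70) → cum 70
  km 24 (Eastvale, w=20) → cum 90
  km 27 (Westmoor, w=35) → cum 125
  km 36 (Northgate, w=20) → cum 145  ≥ 127.5 → median here
  km 38 (Midtown, w=110) → cum 255
Optimal location: km 36.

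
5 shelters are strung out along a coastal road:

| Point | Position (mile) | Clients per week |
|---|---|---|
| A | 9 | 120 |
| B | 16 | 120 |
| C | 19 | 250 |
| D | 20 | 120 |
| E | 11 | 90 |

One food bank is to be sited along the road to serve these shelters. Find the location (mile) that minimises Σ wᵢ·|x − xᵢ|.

x = 19

For a sum of weighted absolute distances on a line, the optimum is the weighted median (not the mean). Total weight W = 700; half-weight = 350.
Sort by position and accumulate weight:
  mile 9 (A, w=120) → cum 120
  mile 11 (E, w=90) → cum 210
  mile 16 (B, w=120) → cum 330
  mile 19 (C, w=250) → cum 580  ≥ 350 → median here
  mile 20 (D, w=120) → cum 700
Optimal location: mile 19.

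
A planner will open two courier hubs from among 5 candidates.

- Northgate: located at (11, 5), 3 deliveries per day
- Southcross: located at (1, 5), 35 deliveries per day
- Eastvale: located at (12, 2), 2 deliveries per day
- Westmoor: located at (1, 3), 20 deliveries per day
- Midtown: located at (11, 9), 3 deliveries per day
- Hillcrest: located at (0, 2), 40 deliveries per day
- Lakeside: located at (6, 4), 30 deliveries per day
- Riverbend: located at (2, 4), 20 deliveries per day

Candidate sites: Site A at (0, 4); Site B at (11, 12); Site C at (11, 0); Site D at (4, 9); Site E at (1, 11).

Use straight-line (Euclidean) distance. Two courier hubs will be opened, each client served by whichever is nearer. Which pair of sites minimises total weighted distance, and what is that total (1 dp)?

Evaluate every pair (each demand assigned to the nearer of the two):
  {Site A, Site C}: total = 424.3
  {Site A, Site D}: total = 425.8
  {Site A, Site B}: total = 427.9
  {Site A, Site E}: total = 465.8
  {Site C, Site D}: total = 941.4
  {Site B, Site D}: total = 951.0
  {Site D, Site E}: total = 967.4
  {Site C, Site E}: total = 1112.2
  {Site B, Site E}: total = 1181.8
  {Site B, Site C}: total = 1464.9
Best pair: {Site A, Site C} with total 424.3.

{Site A, Site C}, total 424.3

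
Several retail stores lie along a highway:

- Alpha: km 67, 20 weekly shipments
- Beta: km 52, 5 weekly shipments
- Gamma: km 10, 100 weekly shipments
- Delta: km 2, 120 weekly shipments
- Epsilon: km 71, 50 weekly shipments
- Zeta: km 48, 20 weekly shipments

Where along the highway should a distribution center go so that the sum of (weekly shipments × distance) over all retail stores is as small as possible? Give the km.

For a sum of weighted absolute distances on a line, the optimum is the weighted median (not the mean). Total weight W = 315; half-weight = 157.5.
Sort by position and accumulate weight:
  km 2 (Delta, w=120) → cum 120
  km 10 (Gamma, w=100) → cum 220  ≥ 157.5 → median here
  km 48 (Zeta, w=20) → cum 240
  km 52 (Beta, w=5) → cum 245
  km 67 (Alpha, w=20) → cum 265
  km 71 (Epsilon, w=50) → cum 315
Optimal location: km 10.

x = 10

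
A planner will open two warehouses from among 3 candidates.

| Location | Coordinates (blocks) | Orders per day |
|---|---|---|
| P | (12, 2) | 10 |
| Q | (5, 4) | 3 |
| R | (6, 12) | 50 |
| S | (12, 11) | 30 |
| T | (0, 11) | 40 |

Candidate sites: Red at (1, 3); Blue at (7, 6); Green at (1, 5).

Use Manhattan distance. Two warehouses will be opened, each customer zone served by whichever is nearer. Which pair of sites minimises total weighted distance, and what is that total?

{Blue, Green}, total 1032

Evaluate every pair (each demand assigned to the nearer of the two):
  {Blue, Green}: total = 1032
  {Red, Blue}: total = 1112
  {Red, Green}: total = 1525
Best pair: {Blue, Green} with total 1032.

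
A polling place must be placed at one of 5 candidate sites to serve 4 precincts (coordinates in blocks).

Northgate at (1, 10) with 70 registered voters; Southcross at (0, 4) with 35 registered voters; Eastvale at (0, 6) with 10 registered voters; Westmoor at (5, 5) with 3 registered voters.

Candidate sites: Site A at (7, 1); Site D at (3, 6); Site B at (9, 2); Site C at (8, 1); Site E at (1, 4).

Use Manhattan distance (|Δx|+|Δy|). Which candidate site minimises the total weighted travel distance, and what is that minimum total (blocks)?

Total weighted distance at each candidate:
  Site A (7, 1): total = 1538
  Site D (3, 6): total = 634
  Site B (9, 2): total = 1656
  Site C (8, 1): total = 1656
  Site E (1, 4): total = 500
Minimum is at Site E with total 500 blocks.

Site E, total 500 blocks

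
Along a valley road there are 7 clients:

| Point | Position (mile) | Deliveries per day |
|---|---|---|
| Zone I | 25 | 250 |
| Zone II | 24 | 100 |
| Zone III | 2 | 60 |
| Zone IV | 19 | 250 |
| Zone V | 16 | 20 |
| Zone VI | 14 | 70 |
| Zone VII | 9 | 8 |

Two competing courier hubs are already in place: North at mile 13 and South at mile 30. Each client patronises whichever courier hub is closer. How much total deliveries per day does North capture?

408

The indifferent point is the midpoint (13+30)/2 = 21.5; clients left of it (closer to North at 13) go to North, those right go to South.
  Zone III at 2 (w=60) → North
  Zone VII at 9 (w=8) → North
  Zone VI at 14 (w=70) → North
  Zone V at 16 (w=20) → North
  Zone IV at 19 (w=250) → North
  Zone II at 24 (w=100) → South
  Zone I at 25 (w=250) → South
North captures 408; South captures 350.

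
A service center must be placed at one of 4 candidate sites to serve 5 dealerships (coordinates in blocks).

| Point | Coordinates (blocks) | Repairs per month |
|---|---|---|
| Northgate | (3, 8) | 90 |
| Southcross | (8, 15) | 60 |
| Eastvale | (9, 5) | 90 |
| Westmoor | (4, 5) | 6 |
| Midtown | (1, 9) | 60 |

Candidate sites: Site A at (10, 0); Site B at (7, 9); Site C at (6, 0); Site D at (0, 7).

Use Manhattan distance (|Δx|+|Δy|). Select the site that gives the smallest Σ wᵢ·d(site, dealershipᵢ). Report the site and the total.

Site B, total 1812 blocks

Total weighted distance at each candidate:
  Site A (10, 0): total = 4056
  Site B (7, 9): total = 1812
  Site C (6, 0): total = 3612
  Site D (0, 7): total = 2526
Minimum is at Site B with total 1812 blocks.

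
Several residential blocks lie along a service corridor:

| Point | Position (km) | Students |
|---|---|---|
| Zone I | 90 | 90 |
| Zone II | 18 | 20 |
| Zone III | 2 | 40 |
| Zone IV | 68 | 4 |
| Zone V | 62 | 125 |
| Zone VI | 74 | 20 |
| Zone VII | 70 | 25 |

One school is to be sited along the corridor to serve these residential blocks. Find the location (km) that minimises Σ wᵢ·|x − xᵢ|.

x = 62

For a sum of weighted absolute distances on a line, the optimum is the weighted median (not the mean). Total weight W = 324; half-weight = 162.
Sort by position and accumulate weight:
  km 2 (Zone III, w=40) → cum 40
  km 18 (Zone II, w=20) → cum 60
  km 62 (Zone V, w=125) → cum 185  ≥ 162 → median here
  km 68 (Zone IV, w=4) → cum 189
  km 70 (Zone VII, w=25) → cum 214
  km 74 (Zone VI, w=20) → cum 234
  km 90 (Zone I, w=90) → cum 324
Optimal location: km 62.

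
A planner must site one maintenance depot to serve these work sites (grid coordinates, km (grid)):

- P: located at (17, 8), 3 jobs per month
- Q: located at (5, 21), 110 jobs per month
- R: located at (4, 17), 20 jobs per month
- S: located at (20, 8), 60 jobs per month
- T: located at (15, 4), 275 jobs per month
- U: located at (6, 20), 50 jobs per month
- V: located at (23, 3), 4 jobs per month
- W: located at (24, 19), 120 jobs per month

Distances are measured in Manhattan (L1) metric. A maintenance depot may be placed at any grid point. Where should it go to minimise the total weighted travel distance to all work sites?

Manhattan distance separates: Σwᵢ(|x−xᵢ|+|y−yᵢ|) = Σwᵢ|x−xᵢ| + Σwᵢ|y−yᵢ|, so x and y are optimised independently as 1-D weighted medians.
Total weight W = 642; half = 321.
x-coordinate, sorted with cumulative weight:
  x=4 (R, w=20) cum 20
  x=5 (Q, w=110) cum 130
  x=6 (U, w=50) cum 180
  x=15 (T, w=275) cum 455  ← median
  x=17 (P, w=3) cum 458
  x=20 (S, w=60) cum 518
  x=23 (V, w=4) cum 522
  x=24 (W, w=120) cum 642
⇒ x* = 15
y-coordinate, sorted with cumulative weight:
  y=3 (V, w=4) cum 4
  y=4 (T, w=275) cum 279
  y=8 (P, w=3) cum 282
  y=8 (S, w=60) cum 342  ← median
  y=17 (R, w=20) cum 362
  y=19 (W, w=120) cum 482
  y=20 (U, w=50) cum 532
  y=21 (Q, w=110) cum 642
⇒ y* = 8

(15, 8)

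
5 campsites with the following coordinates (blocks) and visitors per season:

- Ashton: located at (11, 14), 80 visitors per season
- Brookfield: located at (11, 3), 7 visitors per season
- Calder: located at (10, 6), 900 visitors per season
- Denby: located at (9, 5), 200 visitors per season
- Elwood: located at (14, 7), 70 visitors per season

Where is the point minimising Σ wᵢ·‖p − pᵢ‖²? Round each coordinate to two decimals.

The minimiser of Σwᵢ‖p−pᵢ‖² is the weighted centroid p* = (Σwᵢpᵢ)/(Σwᵢ).
Σwᵢ = 1257.
Σwᵢxᵢ = 80·11 + 7·11 + 900·10 + 200·9 + 70·14 = 12737.
Σwᵢyᵢ = 80·14 + 7·3 + 900·6 + 200·5 + 70·7 = 8031.
x* = 12737/1257 = 10.13, y* = 8031/1257 = 6.39.

(10.13, 6.39)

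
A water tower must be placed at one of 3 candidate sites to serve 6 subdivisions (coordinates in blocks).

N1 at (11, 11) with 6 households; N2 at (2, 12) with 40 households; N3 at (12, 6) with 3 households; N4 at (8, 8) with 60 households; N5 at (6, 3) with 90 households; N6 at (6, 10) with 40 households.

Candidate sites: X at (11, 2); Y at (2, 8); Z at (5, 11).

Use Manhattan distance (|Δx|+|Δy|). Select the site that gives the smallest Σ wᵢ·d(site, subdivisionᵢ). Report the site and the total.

Z, total 1482 blocks

Total weighted distance at each candidate:
  X (11, 2): total = 2429
  Y (2, 8): total = 1678
  Z (5, 11): total = 1482
Minimum is at Z with total 1482 blocks.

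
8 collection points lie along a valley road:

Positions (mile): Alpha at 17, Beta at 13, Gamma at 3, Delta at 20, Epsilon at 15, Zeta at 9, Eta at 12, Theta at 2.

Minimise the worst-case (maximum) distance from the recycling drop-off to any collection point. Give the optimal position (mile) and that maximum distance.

The 1-center on a line is the midpoint of the two extreme points: leftmost at 2, rightmost at 20.
Optimal location = (2 + 20)/2 = 11; maximum distance = (20 − 2)/2 = 9.

location 11, max distance 9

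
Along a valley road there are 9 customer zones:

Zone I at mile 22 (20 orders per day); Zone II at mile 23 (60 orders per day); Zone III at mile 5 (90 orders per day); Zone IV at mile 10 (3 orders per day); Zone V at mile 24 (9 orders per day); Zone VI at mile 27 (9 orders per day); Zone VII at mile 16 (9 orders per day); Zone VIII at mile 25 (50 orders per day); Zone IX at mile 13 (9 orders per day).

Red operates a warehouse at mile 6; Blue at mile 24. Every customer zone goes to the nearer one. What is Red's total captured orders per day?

The indifferent point is the midpoint (6+24)/2 = 15; customer zones left of it (closer to Red at 6) go to Red, those right go to Blue.
  Zone III at 5 (w=90) → Red
  Zone IV at 10 (w=3) → Red
  Zone IX at 13 (w=9) → Red
  Zone VII at 16 (w=9) → Blue
  Zone I at 22 (w=20) → Blue
  Zone II at 23 (w=60) → Blue
  Zone V at 24 (w=9) → Blue
  Zone VIII at 25 (w=50) → Blue
  Zone VI at 27 (w=9) → Blue
Red captures 102; Blue captures 157.

102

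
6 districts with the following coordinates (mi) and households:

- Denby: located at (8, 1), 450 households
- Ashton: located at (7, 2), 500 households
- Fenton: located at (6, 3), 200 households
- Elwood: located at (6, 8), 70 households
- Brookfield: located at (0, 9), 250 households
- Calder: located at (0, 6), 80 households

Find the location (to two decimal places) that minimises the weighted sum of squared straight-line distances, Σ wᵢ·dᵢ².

The minimiser of Σwᵢ‖p−pᵢ‖² is the weighted centroid p* = (Σwᵢpᵢ)/(Σwᵢ).
Σwᵢ = 1550.
Σwᵢxᵢ = 450·8 + 500·7 + 200·6 + 70·6 + 250·0 + 80·0 = 8720.
Σwᵢyᵢ = 450·1 + 500·2 + 200·3 + 70·8 + 250·9 + 80·6 = 5340.
x* = 8720/1550 = 5.63, y* = 5340/1550 = 3.45.

(5.63, 3.45)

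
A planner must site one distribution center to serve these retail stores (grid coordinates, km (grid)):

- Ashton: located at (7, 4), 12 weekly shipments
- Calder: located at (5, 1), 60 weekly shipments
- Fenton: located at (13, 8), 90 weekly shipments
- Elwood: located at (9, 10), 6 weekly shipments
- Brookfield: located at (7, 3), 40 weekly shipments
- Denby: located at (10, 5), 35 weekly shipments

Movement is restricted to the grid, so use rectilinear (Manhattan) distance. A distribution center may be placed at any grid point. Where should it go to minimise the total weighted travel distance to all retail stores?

Manhattan distance separates: Σwᵢ(|x−xᵢ|+|y−yᵢ|) = Σwᵢ|x−xᵢ| + Σwᵢ|y−yᵢ|, so x and y are optimised independently as 1-D weighted medians.
Total weight W = 243; half = 121.5.
x-coordinate, sorted with cumulative weight:
  x=5 (Calder, w=60) cum 60
  x=7 (Ashton, w=12) cum 72
  x=7 (Brookfield, w=40) cum 112
  x=9 (Elwood, w=6) cum 118
  x=10 (Denby, w=35) cum 153  ← median
  x=13 (Fenton, w=90) cum 243
⇒ x* = 10
y-coordinate, sorted with cumulative weight:
  y=1 (Calder, w=60) cum 60
  y=3 (Brookfield, w=40) cum 100
  y=4 (Ashton, w=12) cum 112
  y=5 (Denby, w=35) cum 147  ← median
  y=8 (Fenton, w=90) cum 237
  y=10 (Elwood, w=6) cum 243
⇒ y* = 5

(10, 5)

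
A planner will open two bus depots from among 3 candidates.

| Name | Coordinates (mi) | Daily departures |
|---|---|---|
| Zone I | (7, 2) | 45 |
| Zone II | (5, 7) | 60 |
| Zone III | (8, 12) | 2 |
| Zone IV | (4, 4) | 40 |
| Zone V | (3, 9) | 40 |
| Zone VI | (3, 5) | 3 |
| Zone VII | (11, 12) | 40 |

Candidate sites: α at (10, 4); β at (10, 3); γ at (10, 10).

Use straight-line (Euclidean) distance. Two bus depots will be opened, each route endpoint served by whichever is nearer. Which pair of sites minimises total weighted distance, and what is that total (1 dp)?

{β, γ}, total 1135.3

Evaluate every pair (each demand assigned to the nearer of the two):
  {β, γ}: total = 1135.3
  {α, γ}: total = 1151.3
  {α, β}: total = 1436.4
Best pair: {β, γ} with total 1135.3.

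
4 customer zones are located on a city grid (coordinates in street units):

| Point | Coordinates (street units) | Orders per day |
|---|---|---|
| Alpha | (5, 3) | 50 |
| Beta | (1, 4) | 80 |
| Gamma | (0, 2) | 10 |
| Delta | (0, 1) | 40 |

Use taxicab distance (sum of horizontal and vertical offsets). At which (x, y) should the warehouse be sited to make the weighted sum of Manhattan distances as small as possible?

Manhattan distance separates: Σwᵢ(|x−xᵢ|+|y−yᵢ|) = Σwᵢ|x−xᵢ| + Σwᵢ|y−yᵢ|, so x and y are optimised independently as 1-D weighted medians.
Total weight W = 180; half = 90.
x-coordinate, sorted with cumulative weight:
  x=0 (Gamma, w=10) cum 10
  x=0 (Delta, w=40) cum 50
  x=1 (Beta, w=80) cum 130  ← median
  x=5 (Alpha, w=50) cum 180
⇒ x* = 1
y-coordinate, sorted with cumulative weight:
  y=1 (Delta, w=40) cum 40
  y=2 (Gamma, w=10) cum 50
  y=3 (Alpha, w=50) cum 100  ← median
  y=4 (Beta, w=80) cum 180
⇒ y* = 3

(1, 3)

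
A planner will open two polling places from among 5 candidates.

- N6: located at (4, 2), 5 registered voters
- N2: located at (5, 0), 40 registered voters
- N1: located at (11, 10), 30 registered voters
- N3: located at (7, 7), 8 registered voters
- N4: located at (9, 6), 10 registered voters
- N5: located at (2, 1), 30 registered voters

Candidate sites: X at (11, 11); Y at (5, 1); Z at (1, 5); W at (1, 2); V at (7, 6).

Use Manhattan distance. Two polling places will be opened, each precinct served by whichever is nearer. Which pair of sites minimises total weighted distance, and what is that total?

{X, Y}, total 304

Evaluate every pair (each demand assigned to the nearer of the two):
  {X, Y}: total = 304
  {Y, V}: total = 408
  {X, W}: total = 479
  {W, V}: total = 583
  {X, Z}: total = 704
  {X, V}: total = 713
  {Y, W}: total = 714
  {Y, Z}: total = 744
  {Z, V}: total = 768
  {Z, W}: total = 919
Best pair: {X, Y} with total 304.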